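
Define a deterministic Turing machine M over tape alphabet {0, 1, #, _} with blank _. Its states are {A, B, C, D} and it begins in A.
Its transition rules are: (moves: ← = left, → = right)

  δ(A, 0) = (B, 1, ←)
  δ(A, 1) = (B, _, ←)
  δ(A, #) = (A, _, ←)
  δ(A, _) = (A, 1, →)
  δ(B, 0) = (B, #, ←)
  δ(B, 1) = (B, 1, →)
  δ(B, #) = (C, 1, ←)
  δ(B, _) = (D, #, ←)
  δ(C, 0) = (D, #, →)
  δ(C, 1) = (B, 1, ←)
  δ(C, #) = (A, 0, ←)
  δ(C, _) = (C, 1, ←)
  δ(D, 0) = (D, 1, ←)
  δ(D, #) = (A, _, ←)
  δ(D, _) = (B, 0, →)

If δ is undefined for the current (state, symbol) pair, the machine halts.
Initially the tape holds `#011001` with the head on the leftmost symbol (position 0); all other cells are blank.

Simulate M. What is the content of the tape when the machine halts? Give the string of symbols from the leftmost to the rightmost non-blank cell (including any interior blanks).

11111111#

state=A head=0 tape=_[#]011001_   (A,#)→(A,_,←)
state=A head=-1 tape=[_]_011001_   (A,_)→(A,1,→)
state=A head=0 tape=1[_]011001_   (A,_)→(A,1,→)
state=A head=1 tape=11[0]11001_   (A,0)→(B,1,←)
state=B head=0 tape=1[1]111001_   (B,1)→(B,1,→)
state=B head=1 tape=11[1]11001_   (B,1)→(B,1,→)
state=B head=2 tape=111[1]1001_   (B,1)→(B,1,→)
state=B head=3 tape=1111[1]001_   (B,1)→(B,1,→)
state=B head=4 tape=11111[0]01_   (B,0)→(B,#,←)
state=B head=3 tape=1111[1]#01_   (B,1)→(B,1,→)
state=B head=4 tape=11111[#]01_   (B,#)→(C,1,←)
state=C head=3 tape=1111[1]101_   (C,1)→(B,1,←)
state=B head=2 tape=111[1]1101_   (B,1)→(B,1,→)
state=B head=3 tape=1111[1]101_   (B,1)→(B,1,→)
state=B head=4 tape=11111[1]01_   (B,1)→(B,1,→)
state=B head=5 tape=111111[0]1_   (B,0)→(B,#,←)
state=B head=4 tape=11111[1]#1_   (B,1)→(B,1,→)
state=B head=5 tape=111111[#]1_   (B,#)→(C,1,←)
state=C head=4 tape=11111[1]11_   (C,1)→(B,1,←)
state=B head=3 tape=1111[1]111_   (B,1)→(B,1,→)
state=B head=4 tape=11111[1]11_   (B,1)→(B,1,→)
state=B head=5 tape=111111[1]1_   (B,1)→(B,1,→)
state=B head=6 tape=1111111[1]_   (B,1)→(B,1,→)
state=B head=7 tape=11111111[_]   (B,_)→(D,#,←)
state=D head=6 tape=1111111[1]#
The non-blank tape span at halt is 11111111#.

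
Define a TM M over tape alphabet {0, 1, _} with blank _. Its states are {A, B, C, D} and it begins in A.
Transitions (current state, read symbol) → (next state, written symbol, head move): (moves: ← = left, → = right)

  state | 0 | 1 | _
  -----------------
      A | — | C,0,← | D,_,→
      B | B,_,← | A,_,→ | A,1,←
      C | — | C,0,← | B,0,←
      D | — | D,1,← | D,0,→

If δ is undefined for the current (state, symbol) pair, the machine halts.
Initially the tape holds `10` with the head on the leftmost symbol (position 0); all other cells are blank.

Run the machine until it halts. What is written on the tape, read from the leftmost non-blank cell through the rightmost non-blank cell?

state=A head=0 tape=___[1]0   (A,1)→(C,0,←)
state=C head=-1 tape=__[_]00   (C,_)→(B,0,←)
state=B head=-2 tape=_[_]000   (B,_)→(A,1,←)
state=A head=-3 tape=[_]1000   (A,_)→(D,_,→)
state=D head=-2 tape=_[1]000   (D,1)→(D,1,←)
state=D head=-3 tape=[_]1000   (D,_)→(D,0,→)
state=D head=-2 tape=0[1]000   (D,1)→(D,1,←)
state=D head=-3 tape=[0]1000
The non-blank tape span at halt is 01000.

01000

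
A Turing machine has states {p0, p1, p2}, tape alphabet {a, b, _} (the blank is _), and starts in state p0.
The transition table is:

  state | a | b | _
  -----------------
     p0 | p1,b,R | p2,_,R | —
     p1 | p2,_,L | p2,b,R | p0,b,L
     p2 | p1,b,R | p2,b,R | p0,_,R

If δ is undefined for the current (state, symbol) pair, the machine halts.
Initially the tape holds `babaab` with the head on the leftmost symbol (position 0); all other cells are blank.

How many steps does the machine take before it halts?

p0 | [b]abaab__   read b → write _, move R, go to p2
p2 | _[a]baab__   read a → write b, move R, go to p1
p1 | _b[b]aab__   read b → write b, move R, go to p2
p2 | _bb[a]ab__   read a → write b, move R, go to p1
p1 | _bbb[a]b__   read a → write _, move L, go to p2
p2 | _bb[b]_b__   read b → write b, move R, go to p2
p2 | _bbb[_]b__   read _ → write _, move R, go to p0
p0 | _bbb_[b]__   read b → write _, move R, go to p2
p2 | _bbb__[_]_   read _ → write _, move R, go to p0
p0 | _bbb___[_]
M halts after 9 transitions.

9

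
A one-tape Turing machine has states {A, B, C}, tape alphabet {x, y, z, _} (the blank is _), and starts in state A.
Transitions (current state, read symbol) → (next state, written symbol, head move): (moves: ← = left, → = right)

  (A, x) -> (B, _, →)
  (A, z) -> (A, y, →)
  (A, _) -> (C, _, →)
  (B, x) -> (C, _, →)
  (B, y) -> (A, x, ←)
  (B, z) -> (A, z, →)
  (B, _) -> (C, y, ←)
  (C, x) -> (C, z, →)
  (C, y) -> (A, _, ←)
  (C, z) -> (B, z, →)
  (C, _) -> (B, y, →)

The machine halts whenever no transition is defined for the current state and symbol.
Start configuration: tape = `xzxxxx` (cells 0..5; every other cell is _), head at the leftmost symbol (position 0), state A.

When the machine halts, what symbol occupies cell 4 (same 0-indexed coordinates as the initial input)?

state=A head=0 tape=[x]zxxxx___   (A,x)→(B,_,→)
state=B head=1 tape=_[z]xxxx___   (B,z)→(A,z,→)
state=A head=2 tape=_z[x]xxx___   (A,x)→(B,_,→)
state=B head=3 tape=_z_[x]xx___   (B,x)→(C,_,→)
state=C head=4 tape=_z__[x]x___   (C,x)→(C,z,→)
state=C head=5 tape=_z__z[x]___   (C,x)→(C,z,→)
state=C head=6 tape=_z__zz[_]__   (C,_)→(B,y,→)
state=B head=7 tape=_z__zzy[_]_   (B,_)→(C,y,←)
state=C head=6 tape=_z__zz[y]y_   (C,y)→(A,_,←)
state=A head=5 tape=_z__z[z]_y_   (A,z)→(A,y,→)
state=A head=6 tape=_z__zy[_]y_   (A,_)→(C,_,→)
state=C head=7 tape=_z__zy_[y]_   (C,y)→(A,_,←)
state=A head=6 tape=_z__zy[_]__   (A,_)→(C,_,→)
state=C head=7 tape=_z__zy_[_]_   (C,_)→(B,y,→)
state=B head=8 tape=_z__zy_y[_]   (B,_)→(C,y,←)
state=C head=7 tape=_z__zy_[y]y   (C,y)→(A,_,←)
state=A head=6 tape=_z__zy[_]_y   (A,_)→(C,_,→)
state=C head=7 tape=_z__zy_[_]y   (C,_)→(B,y,→)
state=B head=8 tape=_z__zy_y[y]   (B,y)→(A,x,←)
state=A head=7 tape=_z__zy_[y]x
Cell 4 holds z when M halts.

z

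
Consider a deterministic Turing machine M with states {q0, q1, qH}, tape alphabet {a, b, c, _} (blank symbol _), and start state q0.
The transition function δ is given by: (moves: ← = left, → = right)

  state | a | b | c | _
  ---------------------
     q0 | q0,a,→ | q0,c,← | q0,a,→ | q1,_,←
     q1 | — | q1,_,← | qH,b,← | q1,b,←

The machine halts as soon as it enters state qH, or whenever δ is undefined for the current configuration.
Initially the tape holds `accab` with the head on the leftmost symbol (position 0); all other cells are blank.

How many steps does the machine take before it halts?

state=q0 head=0 tape=[a]ccab_   (q0,a)→(q0,a,→)
state=q0 head=1 tape=a[c]cab_   (q0,c)→(q0,a,→)
state=q0 head=2 tape=aa[c]ab_   (q0,c)→(q0,a,→)
state=q0 head=3 tape=aaa[a]b_   (q0,a)→(q0,a,→)
state=q0 head=4 tape=aaaa[b]_   (q0,b)→(q0,c,←)
state=q0 head=3 tape=aaa[a]c_   (q0,a)→(q0,a,→)
state=q0 head=4 tape=aaaa[c]_   (q0,c)→(q0,a,→)
state=q0 head=5 tape=aaaaa[_]   (q0,_)→(q1,_,←)
state=q1 head=4 tape=aaaa[a]_
M halts after 8 transitions.

8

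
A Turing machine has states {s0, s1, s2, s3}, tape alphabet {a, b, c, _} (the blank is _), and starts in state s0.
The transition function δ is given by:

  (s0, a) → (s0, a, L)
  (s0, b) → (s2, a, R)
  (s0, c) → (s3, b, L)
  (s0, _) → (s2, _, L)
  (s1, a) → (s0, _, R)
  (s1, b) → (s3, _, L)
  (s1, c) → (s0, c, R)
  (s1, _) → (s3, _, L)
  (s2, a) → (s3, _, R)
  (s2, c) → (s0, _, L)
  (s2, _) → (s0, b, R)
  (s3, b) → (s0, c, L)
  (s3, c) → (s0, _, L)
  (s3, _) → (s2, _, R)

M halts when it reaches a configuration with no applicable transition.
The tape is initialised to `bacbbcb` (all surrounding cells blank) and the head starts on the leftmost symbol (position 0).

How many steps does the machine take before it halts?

state=s0 head=0 tape=[b]acbbcb   (s0,b)→(s2,a,R)
state=s2 head=1 tape=a[a]cbbcb   (s2,a)→(s3,_,R)
state=s3 head=2 tape=a_[c]bbcb   (s3,c)→(s0,_,L)
state=s0 head=1 tape=a[_]_bbcb   (s0,_)→(s2,_,L)
state=s2 head=0 tape=[a]__bbcb   (s2,a)→(s3,_,R)
state=s3 head=1 tape=_[_]_bbcb   (s3,_)→(s2,_,R)
state=s2 head=2 tape=__[_]bbcb   (s2,_)→(s0,b,R)
state=s0 head=3 tape=__b[b]bcb   (s0,b)→(s2,a,R)
state=s2 head=4 tape=__ba[b]cb
M halts after 8 transitions.

8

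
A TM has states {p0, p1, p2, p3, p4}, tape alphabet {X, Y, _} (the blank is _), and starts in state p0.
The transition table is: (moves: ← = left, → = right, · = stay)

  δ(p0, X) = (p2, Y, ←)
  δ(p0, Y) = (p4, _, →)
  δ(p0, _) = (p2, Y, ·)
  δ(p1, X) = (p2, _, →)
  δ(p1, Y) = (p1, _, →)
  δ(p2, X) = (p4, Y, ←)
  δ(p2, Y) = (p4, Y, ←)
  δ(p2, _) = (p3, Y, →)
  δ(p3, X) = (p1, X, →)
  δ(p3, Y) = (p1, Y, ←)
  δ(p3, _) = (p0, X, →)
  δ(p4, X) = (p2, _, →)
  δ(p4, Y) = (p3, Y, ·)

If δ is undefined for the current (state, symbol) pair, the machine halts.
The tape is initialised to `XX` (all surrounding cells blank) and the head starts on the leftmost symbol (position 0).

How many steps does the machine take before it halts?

p0 | _[X]X___   read X → write Y, move ←, go to p2
p2 | [_]YX___   read _ → write Y, move →, go to p3
p3 | Y[Y]X___   read Y → write Y, move ←, go to p1
p1 | [Y]YX___   read Y → write _, move →, go to p1
p1 | _[Y]X___   read Y → write _, move →, go to p1
p1 | __[X]___   read X → write _, move →, go to p2
p2 | ___[_]__   read _ → write Y, move →, go to p3
p3 | ___Y[_]_   read _ → write X, move →, go to p0
p0 | ___YX[_]   read _ → write Y, move ·, go to p2
p2 | ___YX[Y]   read Y → write Y, move ←, go to p4
p4 | ___Y[X]Y   read X → write _, move →, go to p2
p2 | ___Y_[Y]   read Y → write Y, move ←, go to p4
p4 | ___Y[_]Y
M halts after 12 transitions.

12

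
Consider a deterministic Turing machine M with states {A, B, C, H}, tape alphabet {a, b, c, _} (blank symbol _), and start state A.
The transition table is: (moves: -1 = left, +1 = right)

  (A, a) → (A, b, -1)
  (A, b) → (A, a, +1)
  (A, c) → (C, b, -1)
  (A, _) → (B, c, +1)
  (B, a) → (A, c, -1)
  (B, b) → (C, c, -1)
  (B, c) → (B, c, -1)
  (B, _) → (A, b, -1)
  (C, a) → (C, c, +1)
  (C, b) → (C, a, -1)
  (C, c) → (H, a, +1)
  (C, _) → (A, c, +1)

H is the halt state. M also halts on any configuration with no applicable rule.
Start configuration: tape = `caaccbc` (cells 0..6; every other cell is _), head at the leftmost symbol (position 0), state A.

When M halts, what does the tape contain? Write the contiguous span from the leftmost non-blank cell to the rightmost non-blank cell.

state=A head=0 tape=___[c]aaccbc   (A,c)→(C,b,-1)
state=C head=-1 tape=__[_]baaccbc   (C,_)→(A,c,+1)
state=A head=0 tape=__c[b]aaccbc   (A,b)→(A,a,+1)
state=A head=1 tape=__ca[a]accbc   (A,a)→(A,b,-1)
state=A head=0 tape=__c[a]baccbc   (A,a)→(A,b,-1)
state=A head=-1 tape=__[c]bbaccbc   (A,c)→(C,b,-1)
state=C head=-2 tape=_[_]bbbaccbc   (C,_)→(A,c,+1)
state=A head=-1 tape=_c[b]bbaccbc   (A,b)→(A,a,+1)
state=A head=0 tape=_ca[b]baccbc   (A,b)→(A,a,+1)
state=A head=1 tape=_caa[b]accbc   (A,b)→(A,a,+1)
state=A head=2 tape=_caaa[a]ccbc   (A,a)→(A,b,-1)
state=A head=1 tape=_caa[a]bccbc   (A,a)→(A,b,-1)
state=A head=0 tape=_ca[a]bbccbc   (A,a)→(A,b,-1)
state=A head=-1 tape=_c[a]bbbccbc   (A,a)→(A,b,-1)
state=A head=-2 tape=_[c]bbbbccbc   (A,c)→(C,b,-1)
state=C head=-3 tape=[_]bbbbbccbc   (C,_)→(A,c,+1)
state=A head=-2 tape=c[b]bbbbccbc   (A,b)→(A,a,+1)
state=A head=-1 tape=ca[b]bbbccbc   (A,b)→(A,a,+1)
state=A head=0 tape=caa[b]bbccbc   (A,b)→(A,a,+1)
state=A head=1 tape=caaa[b]bccbc   (A,b)→(A,a,+1)
state=A head=2 tape=caaaa[b]ccbc   (A,b)→(A,a,+1)
state=A head=3 tape=caaaaa[c]cbc   (A,c)→(C,b,-1)
state=C head=2 tape=caaaa[a]bcbc   (C,a)→(C,c,+1)
state=C head=3 tape=caaaac[b]cbc   (C,b)→(C,a,-1)
state=C head=2 tape=caaaa[c]acbc   (C,c)→(H,a,+1)
state=H head=3 tape=caaaaa[a]cbc
The non-blank tape span at halt is caaaaaacbc.

caaaaaacbc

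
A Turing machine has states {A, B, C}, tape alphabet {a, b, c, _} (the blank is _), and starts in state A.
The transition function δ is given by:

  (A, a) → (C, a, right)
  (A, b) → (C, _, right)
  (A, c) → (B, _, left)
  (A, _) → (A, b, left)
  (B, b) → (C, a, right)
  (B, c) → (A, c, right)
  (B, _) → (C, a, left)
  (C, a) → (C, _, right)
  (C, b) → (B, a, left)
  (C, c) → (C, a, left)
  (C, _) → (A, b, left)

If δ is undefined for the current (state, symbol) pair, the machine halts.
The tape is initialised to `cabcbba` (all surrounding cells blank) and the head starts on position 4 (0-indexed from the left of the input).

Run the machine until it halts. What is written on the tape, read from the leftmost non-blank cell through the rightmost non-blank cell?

caaaaaa

state=A head=4 tape=cabc[b]ba   (A,b)→(C,_,right)
state=C head=5 tape=cabc_[b]a   (C,b)→(B,a,left)
state=B head=4 tape=cabc[_]aa   (B,_)→(C,a,left)
state=C head=3 tape=cab[c]aaa   (C,c)→(C,a,left)
state=C head=2 tape=ca[b]aaaa   (C,b)→(B,a,left)
state=B head=1 tape=c[a]aaaaa
The non-blank tape span at halt is caaaaaa.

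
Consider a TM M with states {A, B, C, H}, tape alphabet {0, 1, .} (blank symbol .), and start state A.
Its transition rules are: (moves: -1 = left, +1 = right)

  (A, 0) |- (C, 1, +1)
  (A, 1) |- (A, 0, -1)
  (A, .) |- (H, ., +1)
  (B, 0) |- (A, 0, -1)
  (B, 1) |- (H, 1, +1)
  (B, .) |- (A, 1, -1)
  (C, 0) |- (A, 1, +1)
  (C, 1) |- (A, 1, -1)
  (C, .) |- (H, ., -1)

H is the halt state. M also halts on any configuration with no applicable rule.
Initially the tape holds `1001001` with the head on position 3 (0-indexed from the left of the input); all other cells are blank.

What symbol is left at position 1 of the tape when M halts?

1

A | 100[1]001..   read 1 → write 0, move -1, go to A
A | 10[0]0001..   read 0 → write 1, move +1, go to C
C | 101[0]001..   read 0 → write 1, move +1, go to A
A | 1011[0]01..   read 0 → write 1, move +1, go to C
C | 10111[0]1..   read 0 → write 1, move +1, go to A
A | 101111[1]..   read 1 → write 0, move -1, go to A
A | 10111[1]0..   read 1 → write 0, move -1, go to A
A | 1011[1]00..   read 1 → write 0, move -1, go to A
A | 101[1]000..   read 1 → write 0, move -1, go to A
A | 10[1]0000..   read 1 → write 0, move -1, go to A
A | 1[0]00000..   read 0 → write 1, move +1, go to C
C | 11[0]0000..   read 0 → write 1, move +1, go to A
A | 111[0]000..   read 0 → write 1, move +1, go to C
C | 1111[0]00..   read 0 → write 1, move +1, go to A
A | 11111[0]0..   read 0 → write 1, move +1, go to C
C | 111111[0]..   read 0 → write 1, move +1, go to A
A | 1111111[.].   read . → write ., move +1, go to H
H | 1111111.[.]
Cell 1 holds 1 when M halts.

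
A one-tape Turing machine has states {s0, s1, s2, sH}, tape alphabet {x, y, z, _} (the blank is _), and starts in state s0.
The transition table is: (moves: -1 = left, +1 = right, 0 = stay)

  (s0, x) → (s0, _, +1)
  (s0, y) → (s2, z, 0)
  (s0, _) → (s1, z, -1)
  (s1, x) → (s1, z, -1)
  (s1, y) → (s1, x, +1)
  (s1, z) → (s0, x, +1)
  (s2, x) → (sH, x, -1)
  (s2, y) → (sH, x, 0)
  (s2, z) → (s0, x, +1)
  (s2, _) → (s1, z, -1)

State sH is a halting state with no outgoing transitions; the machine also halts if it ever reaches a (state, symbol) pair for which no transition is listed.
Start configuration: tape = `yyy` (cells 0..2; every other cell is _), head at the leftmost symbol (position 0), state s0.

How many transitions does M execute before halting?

10

s0 | _[y]yy_   read y → write z, move 0, go to s2
s2 | _[z]yy_   read z → write x, move +1, go to s0
s0 | _x[y]y_   read y → write z, move 0, go to s2
s2 | _x[z]y_   read z → write x, move +1, go to s0
s0 | _xx[y]_   read y → write z, move 0, go to s2
s2 | _xx[z]_   read z → write x, move +1, go to s0
s0 | _xxx[_]   read _ → write z, move -1, go to s1
s1 | _xx[x]z   read x → write z, move -1, go to s1
s1 | _x[x]zz   read x → write z, move -1, go to s1
s1 | _[x]zzz   read x → write z, move -1, go to s1
s1 | [_]zzzz
M halts after 10 transitions.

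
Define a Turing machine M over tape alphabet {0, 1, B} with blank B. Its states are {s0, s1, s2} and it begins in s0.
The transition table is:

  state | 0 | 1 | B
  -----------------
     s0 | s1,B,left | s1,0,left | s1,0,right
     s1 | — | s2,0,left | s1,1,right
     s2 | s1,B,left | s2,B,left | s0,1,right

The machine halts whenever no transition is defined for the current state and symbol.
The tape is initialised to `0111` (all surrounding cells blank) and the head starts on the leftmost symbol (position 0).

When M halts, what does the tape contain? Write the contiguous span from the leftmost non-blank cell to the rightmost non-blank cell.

101011

s0 | BB[0]111   read 0 → write B, move left, go to s1
s1 | B[B]B111   read B → write 1, move right, go to s1
s1 | B1[B]111   read B → write 1, move right, go to s1
s1 | B11[1]11   read 1 → write 0, move left, go to s2
s2 | B1[1]011   read 1 → write B, move left, go to s2
s2 | B[1]B011   read 1 → write B, move left, go to s2
s2 | [B]BB011   read B → write 1, move right, go to s0
s0 | 1[B]B011   read B → write 0, move right, go to s1
s1 | 10[B]011   read B → write 1, move right, go to s1
s1 | 101[0]11
The non-blank tape span at halt is 101011.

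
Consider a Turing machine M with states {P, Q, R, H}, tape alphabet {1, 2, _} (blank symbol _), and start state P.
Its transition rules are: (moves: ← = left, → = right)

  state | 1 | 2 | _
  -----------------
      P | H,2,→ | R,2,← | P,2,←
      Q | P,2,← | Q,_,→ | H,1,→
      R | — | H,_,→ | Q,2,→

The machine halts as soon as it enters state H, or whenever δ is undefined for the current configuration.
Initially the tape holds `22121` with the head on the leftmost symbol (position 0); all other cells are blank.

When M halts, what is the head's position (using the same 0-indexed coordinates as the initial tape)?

state=P head=0 tape=___[2]2121__   (P,2)→(R,2,←)
state=R head=-1 tape=__[_]22121__   (R,_)→(Q,2,→)
state=Q head=0 tape=__2[2]2121__   (Q,2)→(Q,_,→)
state=Q head=1 tape=__2_[2]121__   (Q,2)→(Q,_,→)
state=Q head=2 tape=__2__[1]21__   (Q,1)→(P,2,←)
state=P head=1 tape=__2_[_]221__   (P,_)→(P,2,←)
state=P head=0 tape=__2[_]2221__   (P,_)→(P,2,←)
state=P head=-1 tape=__[2]22221__   (P,2)→(R,2,←)
state=R head=-2 tape=_[_]222221__   (R,_)→(Q,2,→)
state=Q head=-1 tape=_2[2]22221__   (Q,2)→(Q,_,→)
state=Q head=0 tape=_2_[2]2221__   (Q,2)→(Q,_,→)
state=Q head=1 tape=_2__[2]221__   (Q,2)→(Q,_,→)
state=Q head=2 tape=_2___[2]21__   (Q,2)→(Q,_,→)
state=Q head=3 tape=_2____[2]1__   (Q,2)→(Q,_,→)
state=Q head=4 tape=_2_____[1]__   (Q,1)→(P,2,←)
state=P head=3 tape=_2____[_]2__   (P,_)→(P,2,←)
state=P head=2 tape=_2___[_]22__   (P,_)→(P,2,←)
state=P head=1 tape=_2__[_]222__   (P,_)→(P,2,←)
state=P head=0 tape=_2_[_]2222__   (P,_)→(P,2,←)
state=P head=-1 tape=_2[_]22222__   (P,_)→(P,2,←)
state=P head=-2 tape=_[2]222222__   (P,2)→(R,2,←)
state=R head=-3 tape=[_]2222222__   (R,_)→(Q,2,→)
state=Q head=-2 tape=2[2]222222__   (Q,2)→(Q,_,→)
state=Q head=-1 tape=2_[2]22222__   (Q,2)→(Q,_,→)
state=Q head=0 tape=2__[2]2222__   (Q,2)→(Q,_,→)
state=Q head=1 tape=2___[2]222__   (Q,2)→(Q,_,→)
state=Q head=2 tape=2____[2]22__   (Q,2)→(Q,_,→)
state=Q head=3 tape=2_____[2]2__   (Q,2)→(Q,_,→)
state=Q head=4 tape=2______[2]__   (Q,2)→(Q,_,→)
state=Q head=5 tape=2_______[_]_   (Q,_)→(H,1,→)
state=H head=6 tape=2_______1[_]
At halt the head is at cell 6.

6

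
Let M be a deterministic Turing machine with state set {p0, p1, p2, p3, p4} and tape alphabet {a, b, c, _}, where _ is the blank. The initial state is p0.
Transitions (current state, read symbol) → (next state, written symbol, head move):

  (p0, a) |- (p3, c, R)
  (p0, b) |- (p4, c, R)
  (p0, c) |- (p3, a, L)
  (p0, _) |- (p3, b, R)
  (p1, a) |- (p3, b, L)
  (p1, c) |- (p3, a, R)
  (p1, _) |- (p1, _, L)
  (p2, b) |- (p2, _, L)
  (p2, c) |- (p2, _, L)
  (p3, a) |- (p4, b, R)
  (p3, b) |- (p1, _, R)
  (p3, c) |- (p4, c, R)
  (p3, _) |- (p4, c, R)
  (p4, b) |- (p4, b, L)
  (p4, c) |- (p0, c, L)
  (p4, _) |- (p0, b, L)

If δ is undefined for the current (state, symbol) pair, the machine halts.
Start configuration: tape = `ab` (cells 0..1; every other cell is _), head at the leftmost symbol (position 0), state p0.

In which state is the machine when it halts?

state=p0 head=0 tape=[a]b_   (p0,a)→(p3,c,R)
state=p3 head=1 tape=c[b]_   (p3,b)→(p1,_,R)
state=p1 head=2 tape=c_[_]   (p1,_)→(p1,_,L)
state=p1 head=1 tape=c[_]_   (p1,_)→(p1,_,L)
state=p1 head=0 tape=[c]__   (p1,c)→(p3,a,R)
state=p3 head=1 tape=a[_]_   (p3,_)→(p4,c,R)
state=p4 head=2 tape=ac[_]   (p4,_)→(p0,b,L)
state=p0 head=1 tape=a[c]b   (p0,c)→(p3,a,L)
state=p3 head=0 tape=[a]ab   (p3,a)→(p4,b,R)
state=p4 head=1 tape=b[a]b
No transition is defined for (p4, a); M halts in state p4.

p4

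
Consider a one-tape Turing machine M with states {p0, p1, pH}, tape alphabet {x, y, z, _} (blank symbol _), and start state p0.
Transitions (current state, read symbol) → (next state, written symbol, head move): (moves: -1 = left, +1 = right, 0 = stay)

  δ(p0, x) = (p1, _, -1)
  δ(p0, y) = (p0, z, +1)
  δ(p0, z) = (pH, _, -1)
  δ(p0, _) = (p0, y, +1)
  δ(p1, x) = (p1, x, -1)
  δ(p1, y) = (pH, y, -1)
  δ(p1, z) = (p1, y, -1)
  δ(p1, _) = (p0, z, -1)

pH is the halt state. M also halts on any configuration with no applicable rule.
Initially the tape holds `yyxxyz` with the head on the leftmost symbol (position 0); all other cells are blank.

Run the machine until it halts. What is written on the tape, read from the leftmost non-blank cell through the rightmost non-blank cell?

p0 | __[y]yxxyz   read y → write z, move +1, go to p0
p0 | __z[y]xxyz   read y → write z, move +1, go to p0
p0 | __zz[x]xyz   read x → write _, move -1, go to p1
p1 | __z[z]_xyz   read z → write y, move -1, go to p1
p1 | __[z]y_xyz   read z → write y, move -1, go to p1
p1 | _[_]yy_xyz   read _ → write z, move -1, go to p0
p0 | [_]zyy_xyz   read _ → write y, move +1, go to p0
p0 | y[z]yy_xyz   read z → write _, move -1, go to pH
pH | [y]_yy_xyz
The non-blank tape span at halt is y_yy_xyz.

y_yy_xyz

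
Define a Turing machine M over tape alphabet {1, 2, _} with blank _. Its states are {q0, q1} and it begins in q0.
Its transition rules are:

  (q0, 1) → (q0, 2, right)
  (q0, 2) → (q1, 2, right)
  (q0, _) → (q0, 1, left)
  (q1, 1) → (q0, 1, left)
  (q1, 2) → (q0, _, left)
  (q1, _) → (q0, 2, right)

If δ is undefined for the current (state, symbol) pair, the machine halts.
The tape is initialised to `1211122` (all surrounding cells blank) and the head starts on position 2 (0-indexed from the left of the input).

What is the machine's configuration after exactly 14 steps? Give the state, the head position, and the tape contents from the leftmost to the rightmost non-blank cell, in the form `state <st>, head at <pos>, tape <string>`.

state q0, head at 6, tape 12222221

state=q0 head=2 tape=12[1]1122_   (q0,1)→(q0,2,right)
state=q0 head=3 tape=122[1]122_   (q0,1)→(q0,2,right)
state=q0 head=4 tape=1222[1]22_   (q0,1)→(q0,2,right)
state=q0 head=5 tape=12222[2]2_   (q0,2)→(q1,2,right)
state=q1 head=6 tape=122222[2]_   (q1,2)→(q0,_,left)
state=q0 head=5 tape=12222[2]__   (q0,2)→(q1,2,right)
state=q1 head=6 tape=122222[_]_   (q1,_)→(q0,2,right)
state=q0 head=7 tape=1222222[_]   (q0,_)→(q0,1,left)
state=q0 head=6 tape=122222[2]1   (q0,2)→(q1,2,right)
state=q1 head=7 tape=1222222[1]   (q1,1)→(q0,1,left)
state=q0 head=6 tape=122222[2]1   (q0,2)→(q1,2,right)
state=q1 head=7 tape=1222222[1]   (q1,1)→(q0,1,left)
state=q0 head=6 tape=122222[2]1   (q0,2)→(q1,2,right)
state=q1 head=7 tape=1222222[1]   (q1,1)→(q0,1,left)
state=q0 head=6 tape=122222[2]1
After 14 steps: state q0, head at 6, tape 12222221.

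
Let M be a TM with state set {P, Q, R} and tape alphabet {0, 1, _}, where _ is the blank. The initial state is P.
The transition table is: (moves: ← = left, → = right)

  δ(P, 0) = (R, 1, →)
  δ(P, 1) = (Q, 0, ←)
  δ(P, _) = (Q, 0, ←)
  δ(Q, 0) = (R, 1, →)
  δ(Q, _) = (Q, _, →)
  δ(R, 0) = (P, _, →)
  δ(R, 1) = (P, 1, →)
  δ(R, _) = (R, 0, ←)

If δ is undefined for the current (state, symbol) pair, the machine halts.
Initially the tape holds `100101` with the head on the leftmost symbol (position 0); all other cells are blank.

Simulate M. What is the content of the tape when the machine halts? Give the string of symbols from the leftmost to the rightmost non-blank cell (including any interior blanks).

1_11110

P | _[1]00101_   read 1 → write 0, move ←, go to Q
Q | [_]000101_   read _ → write _, move →, go to Q
Q | _[0]00101_   read 0 → write 1, move →, go to R
R | _1[0]0101_   read 0 → write _, move →, go to P
P | _1_[0]101_   read 0 → write 1, move →, go to R
R | _1_1[1]01_   read 1 → write 1, move →, go to P
P | _1_11[0]1_   read 0 → write 1, move →, go to R
R | _1_111[1]_   read 1 → write 1, move →, go to P
P | _1_1111[_]   read _ → write 0, move ←, go to Q
Q | _1_111[1]0
The non-blank tape span at halt is 1_11110.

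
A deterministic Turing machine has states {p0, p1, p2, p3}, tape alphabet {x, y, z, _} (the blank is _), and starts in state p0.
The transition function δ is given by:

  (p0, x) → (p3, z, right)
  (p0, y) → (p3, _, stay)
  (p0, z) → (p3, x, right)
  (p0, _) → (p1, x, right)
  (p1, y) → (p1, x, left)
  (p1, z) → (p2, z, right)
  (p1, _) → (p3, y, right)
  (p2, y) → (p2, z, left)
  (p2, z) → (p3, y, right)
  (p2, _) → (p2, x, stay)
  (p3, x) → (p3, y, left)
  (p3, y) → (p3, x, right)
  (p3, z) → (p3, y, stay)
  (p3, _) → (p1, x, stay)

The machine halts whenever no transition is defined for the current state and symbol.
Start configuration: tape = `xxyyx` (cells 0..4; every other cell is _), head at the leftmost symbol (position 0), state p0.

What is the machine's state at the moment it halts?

p1

p0 | _[x]xyyx   read x → write z, move right, go to p3
p3 | _z[x]yyx   read x → write y, move left, go to p3
p3 | _[z]yyyx   read z → write y, move stay, go to p3
p3 | _[y]yyyx   read y → write x, move right, go to p3
p3 | _x[y]yyx   read y → write x, move right, go to p3
p3 | _xx[y]yx   read y → write x, move right, go to p3
p3 | _xxx[y]x   read y → write x, move right, go to p3
p3 | _xxxx[x]   read x → write y, move left, go to p3
p3 | _xxx[x]y   read x → write y, move left, go to p3
p3 | _xx[x]yy   read x → write y, move left, go to p3
p3 | _x[x]yyy   read x → write y, move left, go to p3
p3 | _[x]yyyy   read x → write y, move left, go to p3
p3 | [_]yyyyy   read _ → write x, move stay, go to p1
p1 | [x]yyyyy
No transition is defined for (p1, x); M halts in state p1.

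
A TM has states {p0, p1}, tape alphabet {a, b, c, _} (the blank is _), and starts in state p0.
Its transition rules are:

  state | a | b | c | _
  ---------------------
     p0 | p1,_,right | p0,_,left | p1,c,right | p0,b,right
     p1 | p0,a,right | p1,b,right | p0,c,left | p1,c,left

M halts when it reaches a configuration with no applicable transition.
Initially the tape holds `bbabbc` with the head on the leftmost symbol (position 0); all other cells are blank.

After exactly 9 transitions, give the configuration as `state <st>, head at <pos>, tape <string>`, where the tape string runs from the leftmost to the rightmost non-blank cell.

p0 | __[b]babbc   read b → write _, move left, go to p0
p0 | _[_]_babbc   read _ → write b, move right, go to p0
p0 | _b[_]babbc   read _ → write b, move right, go to p0
p0 | _bb[b]abbc   read b → write _, move left, go to p0
p0 | _b[b]_abbc   read b → write _, move left, go to p0
p0 | _[b]__abbc   read b → write _, move left, go to p0
p0 | [_]___abbc   read _ → write b, move right, go to p0
p0 | b[_]__abbc   read _ → write b, move right, go to p0
p0 | bb[_]_abbc   read _ → write b, move right, go to p0
p0 | bbb[_]abbc
After 9 steps: state p0, head at 1, tape bbb_abbc.

state p0, head at 1, tape bbb_abbc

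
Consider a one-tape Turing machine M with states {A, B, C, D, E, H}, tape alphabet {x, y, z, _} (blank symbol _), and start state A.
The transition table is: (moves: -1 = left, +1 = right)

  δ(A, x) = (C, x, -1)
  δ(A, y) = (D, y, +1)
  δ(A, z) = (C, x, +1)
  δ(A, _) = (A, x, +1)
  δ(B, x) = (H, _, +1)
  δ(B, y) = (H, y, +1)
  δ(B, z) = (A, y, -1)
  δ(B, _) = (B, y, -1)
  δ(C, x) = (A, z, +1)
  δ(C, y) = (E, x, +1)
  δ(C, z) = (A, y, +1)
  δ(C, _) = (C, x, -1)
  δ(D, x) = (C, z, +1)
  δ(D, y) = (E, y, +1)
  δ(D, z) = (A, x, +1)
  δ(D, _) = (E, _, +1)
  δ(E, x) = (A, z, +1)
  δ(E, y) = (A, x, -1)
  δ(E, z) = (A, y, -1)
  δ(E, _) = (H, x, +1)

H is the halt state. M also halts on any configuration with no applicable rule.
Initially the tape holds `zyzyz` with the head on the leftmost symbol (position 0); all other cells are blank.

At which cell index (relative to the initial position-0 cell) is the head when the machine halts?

state=A head=0 tape=[z]yzyz__   (A,z)→(C,x,+1)
state=C head=1 tape=x[y]zyz__   (C,y)→(E,x,+1)
state=E head=2 tape=xx[z]yz__   (E,z)→(A,y,-1)
state=A head=1 tape=x[x]yyz__   (A,x)→(C,x,-1)
state=C head=0 tape=[x]xyyz__   (C,x)→(A,z,+1)
state=A head=1 tape=z[x]yyz__   (A,x)→(C,x,-1)
state=C head=0 tape=[z]xyyz__   (C,z)→(A,y,+1)
state=A head=1 tape=y[x]yyz__   (A,x)→(C,x,-1)
state=C head=0 tape=[y]xyyz__   (C,y)→(E,x,+1)
state=E head=1 tape=x[x]yyz__   (E,x)→(A,z,+1)
state=A head=2 tape=xz[y]yz__   (A,y)→(D,y,+1)
state=D head=3 tape=xzy[y]z__   (D,y)→(E,y,+1)
state=E head=4 tape=xzyy[z]__   (E,z)→(A,y,-1)
state=A head=3 tape=xzy[y]y__   (A,y)→(D,y,+1)
state=D head=4 tape=xzyy[y]__   (D,y)→(E,y,+1)
state=E head=5 tape=xzyyy[_]_   (E,_)→(H,x,+1)
state=H head=6 tape=xzyyyx[_]
At halt the head is at cell 6.

6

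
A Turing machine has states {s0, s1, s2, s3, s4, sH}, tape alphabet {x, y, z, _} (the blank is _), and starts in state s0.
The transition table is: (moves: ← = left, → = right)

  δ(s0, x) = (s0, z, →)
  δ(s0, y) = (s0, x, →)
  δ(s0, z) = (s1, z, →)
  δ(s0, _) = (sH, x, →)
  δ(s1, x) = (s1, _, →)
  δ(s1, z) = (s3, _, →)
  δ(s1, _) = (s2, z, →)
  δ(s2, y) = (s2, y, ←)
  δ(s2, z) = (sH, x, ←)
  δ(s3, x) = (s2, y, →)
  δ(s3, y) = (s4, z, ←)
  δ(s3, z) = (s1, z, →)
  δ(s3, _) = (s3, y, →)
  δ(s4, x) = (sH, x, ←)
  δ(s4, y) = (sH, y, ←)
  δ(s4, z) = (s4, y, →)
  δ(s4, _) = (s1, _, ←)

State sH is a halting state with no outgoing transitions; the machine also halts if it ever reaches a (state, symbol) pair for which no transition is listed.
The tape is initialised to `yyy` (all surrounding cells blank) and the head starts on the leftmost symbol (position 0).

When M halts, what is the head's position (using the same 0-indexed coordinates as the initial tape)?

state=s0 head=0 tape=[y]yy__   (s0,y)→(s0,x,→)
state=s0 head=1 tape=x[y]y__   (s0,y)→(s0,x,→)
state=s0 head=2 tape=xx[y]__   (s0,y)→(s0,x,→)
state=s0 head=3 tape=xxx[_]_   (s0,_)→(sH,x,→)
state=sH head=4 tape=xxxx[_]
At halt the head is at cell 4.

4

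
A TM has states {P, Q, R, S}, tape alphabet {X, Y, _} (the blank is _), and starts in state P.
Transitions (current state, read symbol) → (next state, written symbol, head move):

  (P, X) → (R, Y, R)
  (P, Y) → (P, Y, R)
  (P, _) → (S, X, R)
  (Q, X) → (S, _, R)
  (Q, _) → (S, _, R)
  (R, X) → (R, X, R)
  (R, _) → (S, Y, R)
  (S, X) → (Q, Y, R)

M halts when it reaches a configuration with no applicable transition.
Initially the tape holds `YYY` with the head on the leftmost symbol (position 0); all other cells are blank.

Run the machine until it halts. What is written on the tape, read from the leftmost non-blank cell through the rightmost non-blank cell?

P | [Y]YY__   read Y → write Y, move R, go to P
P | Y[Y]Y__   read Y → write Y, move R, go to P
P | YY[Y]__   read Y → write Y, move R, go to P
P | YYY[_]_   read _ → write X, move R, go to S
S | YYYX[_]
The non-blank tape span at halt is YYYX.

YYYX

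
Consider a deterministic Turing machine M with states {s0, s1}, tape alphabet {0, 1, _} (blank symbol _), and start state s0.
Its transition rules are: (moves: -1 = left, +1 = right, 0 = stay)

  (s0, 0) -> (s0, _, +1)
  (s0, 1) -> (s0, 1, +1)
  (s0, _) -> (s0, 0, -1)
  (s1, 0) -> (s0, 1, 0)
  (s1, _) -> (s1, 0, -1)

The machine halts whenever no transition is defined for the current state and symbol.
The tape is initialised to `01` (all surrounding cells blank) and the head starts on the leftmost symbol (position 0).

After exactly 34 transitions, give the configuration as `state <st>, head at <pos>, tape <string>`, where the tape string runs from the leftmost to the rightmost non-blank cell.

state s0, head at 4, tape 1__000

state=s0 head=0 tape=[0]1_____   (s0,0)→(s0,_,+1)
state=s0 head=1 tape=_[1]_____   (s0,1)→(s0,1,+1)
state=s0 head=2 tape=_1[_]____   (s0,_)→(s0,0,-1)
state=s0 head=1 tape=_[1]0____   (s0,1)→(s0,1,+1)
state=s0 head=2 tape=_1[0]____   (s0,0)→(s0,_,+1)
state=s0 head=3 tape=_1_[_]___   (s0,_)→(s0,0,-1)
state=s0 head=2 tape=_1[_]0___   (s0,_)→(s0,0,-1)
state=s0 head=1 tape=_[1]00___   (s0,1)→(s0,1,+1)
state=s0 head=2 tape=_1[0]0___   (s0,0)→(s0,_,+1)
state=s0 head=3 tape=_1_[0]___   (s0,0)→(s0,_,+1)
state=s0 head=4 tape=_1__[_]__   (s0,_)→(s0,0,-1)
state=s0 head=3 tape=_1_[_]0__   (s0,_)→(s0,0,-1)
state=s0 head=2 tape=_1[_]00__   (s0,_)→(s0,0,-1)
state=s0 head=1 tape=_[1]000__   (s0,1)→(s0,1,+1)
state=s0 head=2 tape=_1[0]00__   (s0,0)→(s0,_,+1)
state=s0 head=3 tape=_1_[0]0__   (s0,0)→(s0,_,+1)
state=s0 head=4 tape=_1__[0]__   (s0,0)→(s0,_,+1)
state=s0 head=5 tape=_1___[_]_   (s0,_)→(s0,0,-1)
state=s0 head=4 tape=_1__[_]0_   (s0,_)→(s0,0,-1)
state=s0 head=3 tape=_1_[_]00_   (s0,_)→(s0,0,-1)
state=s0 head=2 tape=_1[_]000_   (s0,_)→(s0,0,-1)
state=s0 head=1 tape=_[1]0000_   (s0,1)→(s0,1,+1)
state=s0 head=2 tape=_1[0]000_   (s0,0)→(s0,_,+1)
state=s0 head=3 tape=_1_[0]00_   (s0,0)→(s0,_,+1)
state=s0 head=4 tape=_1__[0]0_   (s0,0)→(s0,_,+1)
state=s0 head=5 tape=_1___[0]_   (s0,0)→(s0,_,+1)
state=s0 head=6 tape=_1____[_]   (s0,_)→(s0,0,-1)
state=s0 head=5 tape=_1___[_]0   (s0,_)→(s0,0,-1)
state=s0 head=4 tape=_1__[_]00   (s0,_)→(s0,0,-1)
state=s0 head=3 tape=_1_[_]000   (s0,_)→(s0,0,-1)
state=s0 head=2 tape=_1[_]0000   (s0,_)→(s0,0,-1)
state=s0 head=1 tape=_[1]00000   (s0,1)→(s0,1,+1)
state=s0 head=2 tape=_1[0]0000   (s0,0)→(s0,_,+1)
state=s0 head=3 tape=_1_[0]000   (s0,0)→(s0,_,+1)
state=s0 head=4 tape=_1__[0]00
After 34 steps: state s0, head at 4, tape 1__000.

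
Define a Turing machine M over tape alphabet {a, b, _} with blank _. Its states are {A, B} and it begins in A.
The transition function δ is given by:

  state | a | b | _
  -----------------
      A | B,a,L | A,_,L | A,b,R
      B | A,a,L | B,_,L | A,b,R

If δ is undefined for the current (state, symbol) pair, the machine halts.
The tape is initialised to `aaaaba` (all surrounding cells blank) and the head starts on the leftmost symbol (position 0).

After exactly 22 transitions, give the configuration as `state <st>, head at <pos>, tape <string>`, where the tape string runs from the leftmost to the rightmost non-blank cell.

A | ____[a]aaaba   read a → write a, move L, go to B
B | ___[_]aaaaba   read _ → write b, move R, go to A
A | ___b[a]aaaba   read a → write a, move L, go to B
B | ___[b]aaaaba   read b → write _, move L, go to B
B | __[_]_aaaaba   read _ → write b, move R, go to A
A | __b[_]aaaaba   read _ → write b, move R, go to A
A | __bb[a]aaaba   read a → write a, move L, go to B
B | __b[b]aaaaba   read b → write _, move L, go to B
B | __[b]_aaaaba   read b → write _, move L, go to B
B | _[_]__aaaaba   read _ → write b, move R, go to A
A | _b[_]_aaaaba   read _ → write b, move R, go to A
A | _bb[_]aaaaba   read _ → write b, move R, go to A
A | _bbb[a]aaaba   read a → write a, move L, go to B
B | _bb[b]aaaaba   read b → write _, move L, go to B
B | _b[b]_aaaaba   read b → write _, move L, go to B
B | _[b]__aaaaba   read b → write _, move L, go to B
B | [_]___aaaaba   read _ → write b, move R, go to A
A | b[_]__aaaaba   read _ → write b, move R, go to A
A | bb[_]_aaaaba   read _ → write b, move R, go to A
A | bbb[_]aaaaba   read _ → write b, move R, go to A
A | bbbb[a]aaaba   read a → write a, move L, go to B
B | bbb[b]aaaaba   read b → write _, move L, go to B
B | bb[b]_aaaaba
After 22 steps: state B, head at -2, tape bbb_aaaaba.

state B, head at -2, tape bbb_aaaaba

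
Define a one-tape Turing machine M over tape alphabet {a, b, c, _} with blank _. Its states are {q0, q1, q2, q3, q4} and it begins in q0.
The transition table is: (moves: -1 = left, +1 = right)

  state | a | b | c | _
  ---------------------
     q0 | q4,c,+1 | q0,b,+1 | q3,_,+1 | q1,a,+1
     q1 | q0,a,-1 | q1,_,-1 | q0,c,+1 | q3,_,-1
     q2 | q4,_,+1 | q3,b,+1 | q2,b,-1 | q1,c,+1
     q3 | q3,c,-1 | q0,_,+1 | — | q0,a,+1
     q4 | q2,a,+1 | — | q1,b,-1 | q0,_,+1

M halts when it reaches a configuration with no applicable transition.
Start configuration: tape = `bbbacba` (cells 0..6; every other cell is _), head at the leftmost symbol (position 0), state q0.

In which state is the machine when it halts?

q0 | [b]bbacba_____   read b → write b, move +1, go to q0
q0 | b[b]bacba_____   read b → write b, move +1, go to q0
q0 | bb[b]acba_____   read b → write b, move +1, go to q0
q0 | bbb[a]cba_____   read a → write c, move +1, go to q4
q4 | bbbc[c]ba_____   read c → write b, move -1, go to q1
q1 | bbb[c]bba_____   read c → write c, move +1, go to q0
q0 | bbbc[b]ba_____   read b → write b, move +1, go to q0
q0 | bbbcb[b]a_____   read b → write b, move +1, go to q0
q0 | bbbcbb[a]_____   read a → write c, move +1, go to q4
q4 | bbbcbbc[_]____   read _ → write _, move +1, go to q0
q0 | bbbcbbc_[_]___   read _ → write a, move +1, go to q1
q1 | bbbcbbc_a[_]__   read _ → write _, move -1, go to q3
q3 | bbbcbbc_[a]___   read a → write c, move -1, go to q3
q3 | bbbcbbc[_]c___   read _ → write a, move +1, go to q0
q0 | bbbcbbca[c]___   read c → write _, move +1, go to q3
q3 | bbbcbbca_[_]__   read _ → write a, move +1, go to q0
q0 | bbbcbbca_a[_]_   read _ → write a, move +1, go to q1
q1 | bbbcbbca_aa[_]   read _ → write _, move -1, go to q3
q3 | bbbcbbca_a[a]_   read a → write c, move -1, go to q3
q3 | bbbcbbca_[a]c_   read a → write c, move -1, go to q3
q3 | bbbcbbca[_]cc_   read _ → write a, move +1, go to q0
q0 | bbbcbbcaa[c]c_   read c → write _, move +1, go to q3
q3 | bbbcbbcaa_[c]_
No transition is defined for (q3, c); M halts in state q3.

q3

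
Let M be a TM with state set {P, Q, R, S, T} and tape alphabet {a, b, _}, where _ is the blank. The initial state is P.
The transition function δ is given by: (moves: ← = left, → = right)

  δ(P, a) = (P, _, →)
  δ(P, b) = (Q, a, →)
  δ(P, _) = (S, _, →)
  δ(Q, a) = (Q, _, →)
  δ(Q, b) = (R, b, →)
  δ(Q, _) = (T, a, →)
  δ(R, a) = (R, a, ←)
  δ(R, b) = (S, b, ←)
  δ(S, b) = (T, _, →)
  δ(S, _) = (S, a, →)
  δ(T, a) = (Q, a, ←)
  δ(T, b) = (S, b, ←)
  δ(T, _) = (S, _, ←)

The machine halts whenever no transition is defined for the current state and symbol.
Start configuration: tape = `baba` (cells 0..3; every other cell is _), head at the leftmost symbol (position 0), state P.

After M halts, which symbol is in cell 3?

_

state=P head=0 tape=[b]aba__   (P,b)→(Q,a,→)
state=Q head=1 tape=a[a]ba__   (Q,a)→(Q,_,→)
state=Q head=2 tape=a_[b]a__   (Q,b)→(R,b,→)
state=R head=3 tape=a_b[a]__   (R,a)→(R,a,←)
state=R head=2 tape=a_[b]a__   (R,b)→(S,b,←)
state=S head=1 tape=a[_]ba__   (S,_)→(S,a,→)
state=S head=2 tape=aa[b]a__   (S,b)→(T,_,→)
state=T head=3 tape=aa_[a]__   (T,a)→(Q,a,←)
state=Q head=2 tape=aa[_]a__   (Q,_)→(T,a,→)
state=T head=3 tape=aaa[a]__   (T,a)→(Q,a,←)
state=Q head=2 tape=aa[a]a__   (Q,a)→(Q,_,→)
state=Q head=3 tape=aa_[a]__   (Q,a)→(Q,_,→)
state=Q head=4 tape=aa__[_]_   (Q,_)→(T,a,→)
state=T head=5 tape=aa__a[_]   (T,_)→(S,_,←)
state=S head=4 tape=aa__[a]_
Cell 3 holds _ when M halts.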